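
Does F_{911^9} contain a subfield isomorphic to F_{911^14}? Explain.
No: F_{911^14} is not a subfield of F_{911^9}

F_{p^m} embeds in F_{p^n} iff m | n. Here 14 ∤ 9 (since 9 = 0·14 + 9 with remainder 9 ≠ 0), so F_{911^14} is not a subfield of F_{911^9}. Equivalently: if it were, the tower law would give 14 = [F_{911^14}:F_911] dividing [F_{911^9}:F_911] = 9, contradiction.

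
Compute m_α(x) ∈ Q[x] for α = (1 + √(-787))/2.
m_α(x) = x^2 - x + 197

From 2α - 1 = √(-787), squaring gives (2α - 1)^2 = -787, i.e. 4α^2 - 4α + 1 = -787, so α^2 - α + (1 + 787)/4 = 0. Since -787 ≡ 1 (mod 4), (1 + 787)/4 = 197 ∈ Z. The polynomial x^2 - x + 197 has discriminant 1 - 4·(197) = -787, which is not a perfect square in Q (d = -787 is squarefree and ≠ 1), so x^2 - x + 197 is irreducible over Q. It is the minimal polynomial of α.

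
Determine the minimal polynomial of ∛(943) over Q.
m_α(x) = x^3 - 943

α satisfies α^3 = 943, so x^3 - 943 annihilates α. By the rational root test, a rational root p/q (in lowest terms) of x^3 - 943 would satisfy p^3 = 943 q^3, forcing q = 1 and p^3 = 943; but 943 is not a perfect cube, contradiction. A monic cubic over Q with no rational root is irreducible (any nontrivial factorization would include a linear factor). Hence x^3 - 943 is the minimal polynomial of α, and in particular [Q(α):Q] = 3.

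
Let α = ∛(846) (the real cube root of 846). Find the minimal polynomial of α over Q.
m_α(x) = x^3 - 846

α satisfies α^3 = 846, so x^3 - 846 annihilates α. By the rational root test, a rational root p/q (in lowest terms) of x^3 - 846 would satisfy p^3 = 846 q^3, forcing q = 1 and p^3 = 846; but 846 is not a perfect cube, contradiction. A monic cubic over Q with no rational root is irreducible (any nontrivial factorization would include a linear factor). Hence x^3 - 846 is the minimal polynomial of α, and in particular [Q(α):Q] = 3.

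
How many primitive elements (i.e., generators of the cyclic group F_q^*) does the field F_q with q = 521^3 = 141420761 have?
There are φ(141420760) = 50353920 primitive elements

F_q^* is cyclic of order q - 1 = 141420760. A cyclic group of order m has exactly φ(m) generators. Here m = 141420760 = 2^3 · 5 · 13 · 31^2 · 283, so the number of primitive elements is φ(141420760) = 50353920.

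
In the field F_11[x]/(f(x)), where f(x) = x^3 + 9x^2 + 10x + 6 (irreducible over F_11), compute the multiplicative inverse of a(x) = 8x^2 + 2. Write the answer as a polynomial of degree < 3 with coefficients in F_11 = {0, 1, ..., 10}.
a(x)^(-1) ≡ x^2 + x + 1 (mod f(x))

Since f is irreducible over F_11, F_11[x]/(f) is a field and a(x) ≠ 0 has an inverse. Apply the extended Euclidean algorithm to f(x) and a(x) in F_11[x]: f(x) = (7x + 8)·a(x) + (7x + 1);  a(x) = (9x + 5)·(7x + 1) + (8). The last nonzero remainder is the constant 8 = gcd(f, a) in F_11. Back-substituting through the division chain expresses 8 = s(x)·a(x) + t(x)·f(x) with s(x) ≡ 8x^2 + 8x + 8 (mod f), so (8x^2 + 8x + 8)·a(x) ≡ 8 (mod f). Multiplying by 8^(-1) ≡ 7 in F_11 gives a(x)^(-1) ≡ 7·(8x^2 + 8x + 8) ≡ x^2 + x + 1 (mod f). Check: (8x^2 + 2)·(x^2 + x + 1) = 8x^4 + 8x^3 + 10x^2 + 2x + 2 ≡ 1 (mod x^3 + 9x^2 + 10x + 6).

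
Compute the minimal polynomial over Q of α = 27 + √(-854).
m_α(x) = x^2 - 54x + 1583

From α - 27 = √(-854), squaring gives (α - 27)^2 = -854, i.e. α^2 - 54α + 729 = -854, so α^2 - 54α + 1583 = 0. The discriminant of x^2 - 54x + 1583 is (-54)^2 - 4·(1583) = 2916 - 6332 = -3416, and 4·(-854) is not a perfect square in Q since -854 is squarefree and ≠ 1. Hence x^2 - 54x + 1583 is irreducible over Q and is the minimal polynomial of α.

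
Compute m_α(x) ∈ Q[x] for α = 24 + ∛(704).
m_α(x) = x^3 - 72x^2 + 1728x - 14528

Set β = α - 24 = ∛(704), so β^3 = 704. Then (α - 24)^3 - 704 = 0, i.e. α is a root of g(x) = (x - 24)^3 - 704 = x^3 - 72x^2 + 1728x - 14528. Since g(x) = h(x - 24) where h(x) = x^3 - 704, and h is irreducible over Q (because 704 is not a perfect cube, so h has no rational root, and a monic cubic with no rational root is irreducible), g is also irreducible (irreducibility is preserved under the substitution x → x - 24). Hence m_α(x) = x^3 - 72x^2 + 1728x - 14528.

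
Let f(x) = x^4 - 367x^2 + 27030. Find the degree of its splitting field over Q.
[K : Q] = 4

Solving the quadratic in x^2: x^2 = (367 ± √(367^2 - 4·27030))/2 = (367 ± √26569)/2 = (367 ± 163)/2, giving x^2 = 102 or x^2 = 265. So f(x) = (x^2 - 102)(x^2 - 265) and the roots of f are ±√102, ±√265. Hence the splitting field is K = Q(√102, √265). Since 102 and 265 are distinct squarefree integers > 1, their product 27030 is not a perfect square, so √265 ∉ Q(√102). By the tower law [K:Q] = [Q(√102,√265):Q(√102)] · [Q(√102):Q] = 2 · 2 = 4.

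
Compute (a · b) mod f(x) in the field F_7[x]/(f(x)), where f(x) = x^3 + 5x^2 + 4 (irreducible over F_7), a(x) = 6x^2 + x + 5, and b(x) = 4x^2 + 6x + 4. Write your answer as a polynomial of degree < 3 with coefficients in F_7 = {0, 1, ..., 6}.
a · b ≡ 2x^2 + x + 4 (mod f(x))

Multiply in F_7[x]: a(x)·b(x) = (6x^2 + x + 5)·(4x^2 + 6x + 4) = 3x^4 + 5x^3 + x^2 + 6x + 6. This has degree ≥ 3, so divide by f(x) over F_7: 3x^4 + 5x^3 + x^2 + 6x + 6 = (3x + 4)·(x^3 + 5x^2 + 4) + (2x^2 + x + 4). Hence a·b ≡ 2x^2 + x + 4 (mod f). (F_7[x]/(f) is a field with 7^3 = 343 elements since f is irreducible of degree 3.)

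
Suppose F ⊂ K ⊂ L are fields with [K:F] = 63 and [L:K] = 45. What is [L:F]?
[L:F] = 2835

The tower law says that for any tower of field extensions F ⊂ K ⊂ L with finite degrees, [L:F] = [L:K] · [K:F]. Here this gives [L:F] = 45 · 63 = 2835.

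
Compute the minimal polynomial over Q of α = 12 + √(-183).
m_α(x) = x^2 - 24x + 327

From α - 12 = √(-183), squaring gives (α - 12)^2 = -183, i.e. α^2 - 24α + 144 = -183, so α^2 - 24α + 327 = 0. The discriminant of x^2 - 24x + 327 is (-24)^2 - 4·(327) = 576 - 1308 = -732, and 4·(-183) is not a perfect square in Q since -183 is squarefree and ≠ 1. Hence x^2 - 24x + 327 is irreducible over Q and is the minimal polynomial of α.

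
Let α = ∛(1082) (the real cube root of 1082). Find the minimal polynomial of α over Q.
m_α(x) = x^3 - 1082

α satisfies α^3 = 1082, so x^3 - 1082 annihilates α. By the rational root test, a rational root p/q (in lowest terms) of x^3 - 1082 would satisfy p^3 = 1082 q^3, forcing q = 1 and p^3 = 1082; but 1082 is not a perfect cube, contradiction. A monic cubic over Q with no rational root is irreducible (any nontrivial factorization would include a linear factor). Hence x^3 - 1082 is the minimal polynomial of α, and in particular [Q(α):Q] = 3.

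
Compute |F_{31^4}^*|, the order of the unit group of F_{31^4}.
|F_{31^4}^*| = 923520

F_{31^4} has 31^4 = 923521 elements; its multiplicative group consists of all nonzero elements, so |F_{31^4}^*| = 923521 - 1 = 923520. (It is cyclic since any finite subgroup of the multiplicative group of a field is cyclic.)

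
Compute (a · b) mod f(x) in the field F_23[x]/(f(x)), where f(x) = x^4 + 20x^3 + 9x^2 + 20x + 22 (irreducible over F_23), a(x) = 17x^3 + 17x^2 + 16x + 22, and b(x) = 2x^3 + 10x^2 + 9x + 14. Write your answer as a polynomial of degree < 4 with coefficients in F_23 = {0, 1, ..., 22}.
a · b ≡ 16x^3 + 4x^2 + 18x + 10 (mod f(x))

Multiply in F_23[x]: a(x)·b(x) = (17x^3 + 17x^2 + 16x + 22)·(2x^3 + 10x^2 + 9x + 14) = 11x^6 + 20x^5 + 10x^4 + 20x^3 + 4x^2 + 8x + 9. This has degree ≥ 4, so divide by f(x) over F_23: 11x^6 + 20x^5 + 10x^4 + 20x^3 + 4x^2 + 8x + 9 = (11x^2 + 7x + 1)·(x^4 + 20x^3 + 9x^2 + 20x + 22) + (16x^3 + 4x^2 + 18x + 10). Hence a·b ≡ 16x^3 + 4x^2 + 18x + 10 (mod f). (F_23[x]/(f) is a field with 23^4 = 279841 elements since f is irreducible of degree 4.)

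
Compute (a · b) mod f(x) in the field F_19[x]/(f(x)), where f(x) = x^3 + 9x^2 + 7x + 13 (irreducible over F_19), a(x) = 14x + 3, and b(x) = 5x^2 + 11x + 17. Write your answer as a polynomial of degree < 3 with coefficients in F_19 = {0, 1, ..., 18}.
a · b ≡ 14x^2 + 9x + 15 (mod f(x))

Multiply in F_19[x]: a(x)·b(x) = (14x + 3)·(5x^2 + 11x + 17) = 13x^3 + 17x^2 + 5x + 13. This has degree ≥ 3, so divide by f(x) over F_19: 13x^3 + 17x^2 + 5x + 13 = (13)·(x^3 + 9x^2 + 7x + 13) + (14x^2 + 9x + 15). Hence a·b ≡ 14x^2 + 9x + 15 (mod f). (F_19[x]/(f) is a field with 19^3 = 6859 elements since f is irreducible of degree 3.)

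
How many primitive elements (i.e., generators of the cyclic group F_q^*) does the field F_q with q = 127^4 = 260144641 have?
There are φ(260144640) = 59424768 primitive elements

F_q^* is cyclic of order q - 1 = 260144640. A cyclic group of order m has exactly φ(m) generators. Here m = 260144640 = 2^9 · 3^2 · 5 · 7 · 1613, so the number of primitive elements is φ(260144640) = 59424768.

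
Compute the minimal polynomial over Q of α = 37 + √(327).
m_α(x) = x^2 - 74x + 1042

From α - 37 = √(327), squaring gives (α - 37)^2 = 327, i.e. α^2 - 74α + 1369 = 327, so α^2 - 74α + 1042 = 0. The discriminant of x^2 - 74x + 1042 is (-74)^2 - 4·(1042) = 5476 - 4168 = 1308, and 4·(327) is not a perfect square in Q since 327 is squarefree and ≠ 1. Hence x^2 - 74x + 1042 is irreducible over Q and is the minimal polynomial of α.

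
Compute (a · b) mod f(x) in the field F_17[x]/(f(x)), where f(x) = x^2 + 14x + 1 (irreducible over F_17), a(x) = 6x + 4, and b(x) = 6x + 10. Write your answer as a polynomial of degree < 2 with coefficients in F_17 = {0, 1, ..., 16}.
a · b ≡ 5x + 4 (mod f(x))

Multiply in F_17[x]: a(x)·b(x) = (6x + 4)·(6x + 10) = 2x^2 + 16x + 6. This has degree ≥ 2, so divide by f(x) over F_17: 2x^2 + 16x + 6 = (2)·(x^2 + 14x + 1) + (5x + 4). Hence a·b ≡ 5x + 4 (mod f). (F_17[x]/(f) is a field with 17^2 = 289 elements since f is irreducible of degree 2.)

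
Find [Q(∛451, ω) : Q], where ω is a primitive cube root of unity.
[Q(∛451, ω) : Q] = 6

[Q(∛451):Q] = 3 (min poly x^3 - 451, irreducible since 451 is not a perfect cube). [Q(ω):Q] = 2 (min poly x^2 + x + 1). Since Q(∛451) ⊂ R and ω ∉ R, we have ω ∉ Q(∛451), so x^2 + x + 1 remains irreducible over Q(∛451) and [Q(∛451, ω) : Q(∛451)] = 2. By the tower law, [Q(∛451, ω) : Q] = 3 · 2 = 6. (In fact Q(∛451, ω) is the splitting field of x^3 - 451 over Q.)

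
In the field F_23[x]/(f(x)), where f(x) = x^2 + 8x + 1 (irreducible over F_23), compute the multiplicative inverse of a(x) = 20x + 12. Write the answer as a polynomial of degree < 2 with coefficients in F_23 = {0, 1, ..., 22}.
a(x)^(-1) ≡ 18x + 9 (mod f(x))

Since f is irreducible over F_23, F_23[x]/(f) is a field and a(x) ≠ 0 has an inverse. Apply the extended Euclidean algorithm to f(x) and a(x) in F_23[x]: f(x) = (15x + 19)·a(x) + (3). The last nonzero remainder is the constant 3 = gcd(f, a) in F_23. Back-substituting through the division chain expresses 3 = s(x)·a(x) + t(x)·f(x) with s(x) ≡ 8x + 4 (mod f), so (8x + 4)·a(x) ≡ 3 (mod f). Multiplying by 3^(-1) ≡ 8 in F_23 gives a(x)^(-1) ≡ 8·(8x + 4) ≡ 18x + 9 (mod f). Check: (20x + 12)·(18x + 9) = 15x^2 + 5x + 16 ≡ 1 (mod x^2 + 8x + 1).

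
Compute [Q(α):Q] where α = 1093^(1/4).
[Q(α):Q] = 4

α is a root of x^4 - 1093. By Eisenstein's criterion at the prime p = 1093 (which divides the constant term 1093 but p^2 = 1194649 does not, since 1093 is squarefree), x^4 - 1093 is irreducible over Q. Hence [Q(α):Q] = 4.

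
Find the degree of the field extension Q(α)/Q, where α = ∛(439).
[Q(α):Q] = 3

The minimal polynomial of α is x^3 - 439, irreducible over Q since 439 is not a perfect cube (so x^3 - 439 has no rational root). Hence [Q(α):Q] = deg(m_α) = 3.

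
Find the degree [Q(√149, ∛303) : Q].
[Q(√149, ∛303) : Q] = 6

Let L = Q(√149, ∛303). Since Q(√149) ⊂ L and [Q(√149):Q] = 2, the tower law gives 2 | [L:Q]. Likewise Q(∛303) ⊂ L with [Q(∛303):Q] = 3 (because 303 is not a perfect cube), so 3 | [L:Q]. As gcd(2,3) = 1, [L:Q] is divisible by 6. Conversely L is generated over Q by √149 and ∛303, so [L:Q] ≤ 2·3 = 6. Therefore [Q(√149, ∛303) : Q] = 6.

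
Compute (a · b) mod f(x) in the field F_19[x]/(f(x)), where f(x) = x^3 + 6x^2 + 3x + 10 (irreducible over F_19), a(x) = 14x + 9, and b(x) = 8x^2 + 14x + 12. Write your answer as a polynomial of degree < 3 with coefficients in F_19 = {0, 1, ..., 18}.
a · b ≡ 14x^2 + 15x + 14 (mod f(x))

Multiply in F_19[x]: a(x)·b(x) = (14x + 9)·(8x^2 + 14x + 12) = 17x^3 + 2x^2 + 9x + 13. This has degree ≥ 3, so divide by f(x) over F_19: 17x^3 + 2x^2 + 9x + 13 = (17)·(x^3 + 6x^2 + 3x + 10) + (14x^2 + 15x + 14). Hence a·b ≡ 14x^2 + 15x + 14 (mod f). (F_19[x]/(f) is a field with 19^3 = 6859 elements since f is irreducible of degree 3.)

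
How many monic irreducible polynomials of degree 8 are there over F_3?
There are 810 monic irreducible polynomials of degree 8 over F_3

Each element of F_{3^8} that lies in no proper subfield is a root of exactly one monic irreducible of degree 8 over F_3, and each such polynomial has 8 distinct roots in F_{3^8}. By Möbius inversion the count is N_3(8) = (1/8) Σ_{d|8} μ(8/d) · 3^d = (1/8)(μ(8)·3^1 + μ(4)·3^2 + μ(2)·3^4 + μ(1)·3^8) = 6480/8 = 810.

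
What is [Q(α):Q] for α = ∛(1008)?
[Q(α):Q] = 3

The minimal polynomial of α is x^3 - 1008, irreducible over Q since 1008 is not a perfect cube (so x^3 - 1008 has no rational root). Hence [Q(α):Q] = deg(m_α) = 3.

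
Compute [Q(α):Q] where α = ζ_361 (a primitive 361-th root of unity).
[Q(α):Q] = 342

The minimal polynomial of ζ_361 over Q is the 361-th cyclotomic polynomial Φ_361(x), which is irreducible over Q and has degree φ(361) = 342. Hence [Q(α):Q] = φ(361) = 342.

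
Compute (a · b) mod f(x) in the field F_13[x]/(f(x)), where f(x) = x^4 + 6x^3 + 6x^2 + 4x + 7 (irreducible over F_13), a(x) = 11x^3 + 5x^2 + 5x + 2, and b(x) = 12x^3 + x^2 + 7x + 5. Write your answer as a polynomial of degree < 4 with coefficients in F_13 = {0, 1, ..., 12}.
a · b ≡ 9x^3 + 12x^2 + 2x + 5 (mod f(x))

Multiply in F_13[x]: a(x)·b(x) = (11x^3 + 5x^2 + 5x + 2)·(12x^3 + x^2 + 7x + 5) = 2x^6 + 6x^5 + 12x^4 + 2x^3 + 10x^2 + 10. This has degree ≥ 4, so divide by f(x) over F_13: 2x^6 + 6x^5 + 12x^4 + 2x^3 + 10x^2 + 10 = (2x^2 + 7x + 10)·(x^4 + 6x^3 + 6x^2 + 4x + 7) + (9x^3 + 12x^2 + 2x + 5). Hence a·b ≡ 9x^3 + 12x^2 + 2x + 5 (mod f). (F_13[x]/(f) is a field with 13^4 = 28561 elements since f is irreducible of degree 4.)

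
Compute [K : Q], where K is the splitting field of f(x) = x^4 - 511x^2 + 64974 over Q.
[K : Q] = 4

Solving the quadratic in x^2: x^2 = (511 ± √(511^2 - 4·64974))/2 = (511 ± √1225)/2 = (511 ± 35)/2, giving x^2 = 273 or x^2 = 238. So f(x) = (x^2 - 273)(x^2 - 238) and the roots of f are ±√273, ±√238. Hence the splitting field is K = Q(√273, √238). Since 273 and 238 are distinct squarefree integers > 1, their product 64974 is not a perfect square, so √238 ∉ Q(√273). By the tower law [K:Q] = [Q(√273,√238):Q(√273)] · [Q(√273):Q] = 2 · 2 = 4.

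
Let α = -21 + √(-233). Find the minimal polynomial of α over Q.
m_α(x) = x^2 + 42x + 674

From α + 21 = √(-233), squaring gives (α + 21)^2 = -233, i.e. α^2 + 42α + 441 = -233, so α^2 + 42α + 674 = 0. The discriminant of x^2 + 42x + 674 is (42)^2 - 4·(674) = 1764 - 2696 = -932, and 4·(-233) is not a perfect square in Q since -233 is squarefree and ≠ 1. Hence x^2 + 42x + 674 is irreducible over Q and is the minimal polynomial of α.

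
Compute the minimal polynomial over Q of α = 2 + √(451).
m_α(x) = x^2 - 4x - 447

From α - 2 = √(451), squaring gives (α - 2)^2 = 451, i.e. α^2 - 4α + 4 = 451, so α^2 - 4α - 447 = 0. The discriminant of x^2 - 4x - 447 is (-4)^2 - 4·(-447) = 16 + 1788 = 1804, and 4·(451) is not a perfect square in Q since 451 is squarefree and ≠ 1. Hence x^2 - 4x - 447 is irreducible over Q and is the minimal polynomial of α.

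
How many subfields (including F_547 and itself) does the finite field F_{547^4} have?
F_{547^4} has 3 subfields

The subfields of F_{p^n} are exactly the fields F_{p^d} for d | n (each is the fixed field of the unique index-d subgroup of Gal(F_{p^n}/F_p) ≅ Z/nZ). The divisors of n = 4 are {1, 2, 4}, giving 3 subfields: F_{547^1}, F_{547^2}, F_{547^4}.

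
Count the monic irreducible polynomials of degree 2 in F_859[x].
There are 368511 monic irreducible polynomials of degree 2 over F_859

Each element of F_{859^2} that lies in no proper subfield is a root of exactly one monic irreducible of degree 2 over F_859, and each such polynomial has 2 distinct roots in F_{859^2}. By Möbius inversion the count is N_859(2) = (1/2) Σ_{d|2} μ(2/d) · 859^d = (1/2)(μ(2)·859^1 + μ(1)·859^2) = 737022/2 = 368511.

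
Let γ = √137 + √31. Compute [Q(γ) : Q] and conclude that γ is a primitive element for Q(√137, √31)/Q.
[Q(γ) : Q] = 4 (equivalently, Q(γ) = Q(√137, √31))

Obviously Q(γ) ⊆ Q(√137, √31), and [Q(√137, √31):Q] = 4 (since 137, 31 are distinct squarefree integers > 1 with 4247 not a perfect square). To show equality we compute the minimal polynomial of γ. From γ = √137 + √31: γ^2 = 137 + 2√(4247) + 31 = 168 + 2√(4247), so γ^2 - 168 = 2√(4247); squaring, (γ^2 - 168)^2 = 4·4247, i.e. γ^4 - 336γ^2 + 28224 - 16988 = 0, i.e. γ^4 - 336γ^2 + 11236 = 0. So γ is a root of x^4 - 336x^2 + 11236. This polynomial is irreducible over Q: it has no rational root (each ±√137 ± √31 is irrational), and any factorization into two quadratics over Q would force √(4247) ∈ Q (pairing opposite roots) or √137, √31 ∈ Q (other pairings), all impossible. Hence [Q(γ):Q] = 4 = [Q(√137, √31):Q], so Q(γ) = Q(√137, √31).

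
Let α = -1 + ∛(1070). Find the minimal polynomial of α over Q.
m_α(x) = x^3 + 3x^2 + 3x - 1069

Set β = α + 1 = ∛(1070), so β^3 = 1070. Then (α + 1)^3 - 1070 = 0, i.e. α is a root of g(x) = (x + 1)^3 - 1070 = x^3 + 3x^2 + 3x - 1069. Since g(x) = h(x + 1) where h(x) = x^3 - 1070, and h is irreducible over Q (because 1070 is not a perfect cube, so h has no rational root, and a monic cubic with no rational root is irreducible), g is also irreducible (irreducibility is preserved under the substitution x → x + 1). Hence m_α(x) = x^3 + 3x^2 + 3x - 1069.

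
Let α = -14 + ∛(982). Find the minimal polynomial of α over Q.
m_α(x) = x^3 + 42x^2 + 588x + 1762

Set β = α + 14 = ∛(982), so β^3 = 982. Then (α + 14)^3 - 982 = 0, i.e. α is a root of g(x) = (x + 14)^3 - 982 = x^3 + 42x^2 + 588x + 1762. Since g(x) = h(x + 14) where h(x) = x^3 - 982, and h is irreducible over Q (because 982 is not a perfect cube, so h has no rational root, and a monic cubic with no rational root is irreducible), g is also irreducible (irreducibility is preserved under the substitution x → x + 14). Hence m_α(x) = x^3 + 42x^2 + 588x + 1762.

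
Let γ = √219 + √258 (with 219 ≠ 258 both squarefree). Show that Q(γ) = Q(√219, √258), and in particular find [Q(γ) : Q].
[Q(γ) : Q] = 4 (equivalently, Q(γ) = Q(√219, √258))

Obviously Q(γ) ⊆ Q(√219, √258), and [Q(√219, √258):Q] = 4 (since 219, 258 are distinct squarefree integers > 1 with 56502 not a perfect square). To show equality we compute the minimal polynomial of γ. From γ = √219 + √258: γ^2 = 219 + 2√(56502) + 258 = 477 + 2√(56502), so γ^2 - 477 = 2√(56502); squaring, (γ^2 - 477)^2 = 4·56502, i.e. γ^4 - 954γ^2 + 227529 - 226008 = 0, i.e. γ^4 - 954γ^2 + 1521 = 0. So γ is a root of x^4 - 954x^2 + 1521. This polynomial is irreducible over Q: it has no rational root (each ±√219 ± √258 is irrational), and any factorization into two quadratics over Q would force √(56502) ∈ Q (pairing opposite roots) or √219, √258 ∈ Q (other pairings), all impossible. Hence [Q(γ):Q] = 4 = [Q(√219, √258):Q], so Q(γ) = Q(√219, √258).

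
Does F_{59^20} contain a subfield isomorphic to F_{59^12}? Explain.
No: F_{59^12} is not a subfield of F_{59^20}

F_{p^m} embeds in F_{p^n} iff m | n. Here 12 ∤ 20 (since 20 = 1·12 + 8 with remainder 8 ≠ 0), so F_{59^12} is not a subfield of F_{59^20}. Equivalently: if it were, the tower law would give 12 = [F_{59^12}:F_59] dividing [F_{59^20}:F_59] = 20, contradiction.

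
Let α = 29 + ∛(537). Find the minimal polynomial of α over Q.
m_α(x) = x^3 - 87x^2 + 2523x - 24926

Set β = α - 29 = ∛(537), so β^3 = 537. Then (α - 29)^3 - 537 = 0, i.e. α is a root of g(x) = (x - 29)^3 - 537 = x^3 - 87x^2 + 2523x - 24926. Since g(x) = h(x - 29) where h(x) = x^3 - 537, and h is irreducible over Q (because 537 is not a perfect cube, so h has no rational root, and a monic cubic with no rational root is irreducible), g is also irreducible (irreducibility is preserved under the substitution x → x - 29). Hence m_α(x) = x^3 - 87x^2 + 2523x - 24926.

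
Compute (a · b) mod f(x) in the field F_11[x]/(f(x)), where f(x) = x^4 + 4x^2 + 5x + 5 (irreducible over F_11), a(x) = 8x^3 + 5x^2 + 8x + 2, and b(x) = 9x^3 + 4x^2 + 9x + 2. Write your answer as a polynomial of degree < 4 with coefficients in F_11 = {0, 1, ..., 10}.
a · b ≡ 4x^3 + 6x^2 + 5x + 8 (mod f(x))

Multiply in F_11[x]: a(x)·b(x) = (8x^3 + 5x^2 + 8x + 2)·(9x^3 + 4x^2 + 9x + 2) = 6x^6 + 10x^4 + x^3 + 2x^2 + x + 4. This has degree ≥ 4, so divide by f(x) over F_11: 6x^6 + 10x^4 + x^3 + 2x^2 + x + 4 = (6x^2 + 8)·(x^4 + 4x^2 + 5x + 5) + (4x^3 + 6x^2 + 5x + 8). Hence a·b ≡ 4x^3 + 6x^2 + 5x + 8 (mod f). (F_11[x]/(f) is a field with 11^4 = 14641 elements since f is irreducible of degree 4.)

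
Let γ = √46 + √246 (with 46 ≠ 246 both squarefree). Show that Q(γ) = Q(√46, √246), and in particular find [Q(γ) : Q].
[Q(γ) : Q] = 4 (equivalently, Q(γ) = Q(√46, √246))

Obviously Q(γ) ⊆ Q(√46, √246), and [Q(√46, √246):Q] = 4 (since 46, 246 are distinct squarefree integers > 1 with 11316 not a perfect square). To show equality we compute the minimal polynomial of γ. From γ = √46 + √246: γ^2 = 46 + 2√(11316) + 246 = 292 + 2√(11316), so γ^2 - 292 = 2√(11316); squaring, (γ^2 - 292)^2 = 4·11316, i.e. γ^4 - 584γ^2 + 85264 - 45264 = 0, i.e. γ^4 - 584γ^2 + 40000 = 0. So γ is a root of x^4 - 584x^2 + 40000. This polynomial is irreducible over Q: it has no rational root (each ±√46 ± √246 is irrational), and any factorization into two quadratics over Q would force √(11316) ∈ Q (pairing opposite roots) or √46, √246 ∈ Q (other pairings), all impossible. Hence [Q(γ):Q] = 4 = [Q(√46, √246):Q], so Q(γ) = Q(√46, √246).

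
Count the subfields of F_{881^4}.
F_{881^4} has 3 subfields

The subfields of F_{p^n} are exactly the fields F_{p^d} for d | n (each is the fixed field of the unique index-d subgroup of Gal(F_{p^n}/F_p) ≅ Z/nZ). The divisors of n = 4 are {1, 2, 4}, giving 3 subfields: F_{881^1}, F_{881^2}, F_{881^4}.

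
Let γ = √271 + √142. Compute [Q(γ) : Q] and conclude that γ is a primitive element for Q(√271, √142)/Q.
[Q(γ) : Q] = 4 (equivalently, Q(γ) = Q(√271, √142))

Obviously Q(γ) ⊆ Q(√271, √142), and [Q(√271, √142):Q] = 4 (since 271, 142 are distinct squarefree integers > 1 with 38482 not a perfect square). To show equality we compute the minimal polynomial of γ. From γ = √271 + √142: γ^2 = 271 + 2√(38482) + 142 = 413 + 2√(38482), so γ^2 - 413 = 2√(38482); squaring, (γ^2 - 413)^2 = 4·38482, i.e. γ^4 - 826γ^2 + 170569 - 153928 = 0, i.e. γ^4 - 826γ^2 + 16641 = 0. So γ is a root of x^4 - 826x^2 + 16641. This polynomial is irreducible over Q: it has no rational root (each ±√271 ± √142 is irrational), and any factorization into two quadratics over Q would force √(38482) ∈ Q (pairing opposite roots) or √271, √142 ∈ Q (other pairings), all impossible. Hence [Q(γ):Q] = 4 = [Q(√271, √142):Q], so Q(γ) = Q(√271, √142).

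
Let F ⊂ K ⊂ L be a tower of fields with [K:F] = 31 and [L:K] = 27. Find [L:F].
[L:F] = 837

The tower law says that for any tower of field extensions F ⊂ K ⊂ L with finite degrees, [L:F] = [L:K] · [K:F]. Here this gives [L:F] = 27 · 31 = 837.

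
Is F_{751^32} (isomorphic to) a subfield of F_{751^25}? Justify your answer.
No: F_{751^32} is not a subfield of F_{751^25}

F_{p^m} embeds in F_{p^n} iff m | n. Here 32 ∤ 25 (since 25 = 0·32 + 25 with remainder 25 ≠ 0), so F_{751^32} is not a subfield of F_{751^25}. Equivalently: if it were, the tower law would give 32 = [F_{751^32}:F_751] dividing [F_{751^25}:F_751] = 25, contradiction.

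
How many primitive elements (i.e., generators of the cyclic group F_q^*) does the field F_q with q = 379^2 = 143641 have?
There are φ(143640) = 31104 primitive elements

F_q^* is cyclic of order q - 1 = 143640. A cyclic group of order m has exactly φ(m) generators. Here m = 143640 = 2^3 · 3^3 · 5 · 7 · 19, so the number of primitive elements is φ(143640) = 31104.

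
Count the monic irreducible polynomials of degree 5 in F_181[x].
There are 38852848944 monic irreducible polynomials of degree 5 over F_181

Each element of F_{181^5} that lies in no proper subfield is a root of exactly one monic irreducible of degree 5 over F_181, and each such polynomial has 5 distinct roots in F_{181^5}. By Möbius inversion the count is N_181(5) = (1/5) Σ_{d|5} μ(5/d) · 181^d = (1/5)(μ(5)·181^1 + μ(1)·181^5) = 194264244720/5 = 38852848944.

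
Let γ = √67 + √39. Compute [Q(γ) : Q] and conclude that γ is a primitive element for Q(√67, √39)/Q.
[Q(γ) : Q] = 4 (equivalently, Q(γ) = Q(√67, √39))

Obviously Q(γ) ⊆ Q(√67, √39), and [Q(√67, √39):Q] = 4 (since 67, 39 are distinct squarefree integers > 1 with 2613 not a perfect square). To show equality we compute the minimal polynomial of γ. From γ = √67 + √39: γ^2 = 67 + 2√(2613) + 39 = 106 + 2√(2613), so γ^2 - 106 = 2√(2613); squaring, (γ^2 - 106)^2 = 4·2613, i.e. γ^4 - 212γ^2 + 11236 - 10452 = 0, i.e. γ^4 - 212γ^2 + 784 = 0. So γ is a root of x^4 - 212x^2 + 784. This polynomial is irreducible over Q: it has no rational root (each ±√67 ± √39 is irrational), and any factorization into two quadratics over Q would force √(2613) ∈ Q (pairing opposite roots) or √67, √39 ∈ Q (other pairings), all impossible. Hence [Q(γ):Q] = 4 = [Q(√67, √39):Q], so Q(γ) = Q(√67, √39).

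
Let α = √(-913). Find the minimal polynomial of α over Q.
m_α(x) = x^2 + 913

α satisfies α^2 + 913 = 0, so x^2 + 913 annihilates α. Since d = -913 is squarefree and ≠ 1, it is not a perfect square in Q, so x^2 + 913 has no rational root and is therefore irreducible over Q (a degree-2 polynomial over a field is irreducible iff it has no root). Hence m_α(x) = x^2 + 913.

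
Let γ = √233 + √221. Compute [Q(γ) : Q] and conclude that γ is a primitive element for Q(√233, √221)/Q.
[Q(γ) : Q] = 4 (equivalently, Q(γ) = Q(√233, √221))

Obviously Q(γ) ⊆ Q(√233, √221), and [Q(√233, √221):Q] = 4 (since 233, 221 are distinct squarefree integers > 1 with 51493 not a perfect square). To show equality we compute the minimal polynomial of γ. From γ = √233 + √221: γ^2 = 233 + 2√(51493) + 221 = 454 + 2√(51493), so γ^2 - 454 = 2√(51493); squaring, (γ^2 - 454)^2 = 4·51493, i.e. γ^4 - 908γ^2 + 206116 - 205972 = 0, i.e. γ^4 - 908γ^2 + 144 = 0. So γ is a root of x^4 - 908x^2 + 144. This polynomial is irreducible over Q: it has no rational root (each ±√233 ± √221 is irrational), and any factorization into two quadratics over Q would force √(51493) ∈ Q (pairing opposite roots) or √233, √221 ∈ Q (other pairings), all impossible. Hence [Q(γ):Q] = 4 = [Q(√233, √221):Q], so Q(γ) = Q(√233, √221).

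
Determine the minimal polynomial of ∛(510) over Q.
m_α(x) = x^3 - 510

α satisfies α^3 = 510, so x^3 - 510 annihilates α. By the rational root test, a rational root p/q (in lowest terms) of x^3 - 510 would satisfy p^3 = 510 q^3, forcing q = 1 and p^3 = 510; but 510 is not a perfect cube, contradiction. A monic cubic over Q with no rational root is irreducible (any nontrivial factorization would include a linear factor). Hence x^3 - 510 is the minimal polynomial of α, and in particular [Q(α):Q] = 3.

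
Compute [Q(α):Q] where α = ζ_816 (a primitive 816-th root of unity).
[Q(α):Q] = 256

The minimal polynomial of ζ_816 over Q is the 816-th cyclotomic polynomial Φ_816(x), which is irreducible over Q and has degree φ(816) = 256. Hence [Q(α):Q] = φ(816) = 256.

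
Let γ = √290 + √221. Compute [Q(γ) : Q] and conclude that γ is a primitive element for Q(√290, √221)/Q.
[Q(γ) : Q] = 4 (equivalently, Q(γ) = Q(√290, √221))

Obviously Q(γ) ⊆ Q(√290, √221), and [Q(√290, √221):Q] = 4 (since 290, 221 are distinct squarefree integers > 1 with 64090 not a perfect square). To show equality we compute the minimal polynomial of γ. From γ = √290 + √221: γ^2 = 290 + 2√(64090) + 221 = 511 + 2√(64090), so γ^2 - 511 = 2√(64090); squaring, (γ^2 - 511)^2 = 4·64090, i.e. γ^4 - 1022γ^2 + 261121 - 256360 = 0, i.e. γ^4 - 1022γ^2 + 4761 = 0. So γ is a root of x^4 - 1022x^2 + 4761. This polynomial is irreducible over Q: it has no rational root (each ±√290 ± √221 is irrational), and any factorization into two quadratics over Q would force √(64090) ∈ Q (pairing opposite roots) or √290, √221 ∈ Q (other pairings), all impossible. Hence [Q(γ):Q] = 4 = [Q(√290, √221):Q], so Q(γ) = Q(√290, √221).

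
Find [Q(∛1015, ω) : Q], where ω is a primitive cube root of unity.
[Q(∛1015, ω) : Q] = 6

[Q(∛1015):Q] = 3 (min poly x^3 - 1015, irreducible since 1015 is not a perfect cube). [Q(ω):Q] = 2 (min poly x^2 + x + 1). Since Q(∛1015) ⊂ R and ω ∉ R, we have ω ∉ Q(∛1015), so x^2 + x + 1 remains irreducible over Q(∛1015) and [Q(∛1015, ω) : Q(∛1015)] = 2. By the tower law, [Q(∛1015, ω) : Q] = 3 · 2 = 6. (In fact Q(∛1015, ω) is the splitting field of x^3 - 1015 over Q.)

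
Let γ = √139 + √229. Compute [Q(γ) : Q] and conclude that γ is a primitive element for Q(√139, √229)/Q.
[Q(γ) : Q] = 4 (equivalently, Q(γ) = Q(√139, √229))

Obviously Q(γ) ⊆ Q(√139, √229), and [Q(√139, √229):Q] = 4 (since 139, 229 are distinct squarefree integers > 1 with 31831 not a perfect square). To show equality we compute the minimal polynomial of γ. From γ = √139 + √229: γ^2 = 139 + 2√(31831) + 229 = 368 + 2√(31831), so γ^2 - 368 = 2√(31831); squaring, (γ^2 - 368)^2 = 4·31831, i.e. γ^4 - 736γ^2 + 135424 - 127324 = 0, i.e. γ^4 - 736γ^2 + 8100 = 0. So γ is a root of x^4 - 736x^2 + 8100. This polynomial is irreducible over Q: it has no rational root (each ±√139 ± √229 is irrational), and any factorization into two quadratics over Q would force √(31831) ∈ Q (pairing opposite roots) or √139, √229 ∈ Q (other pairings), all impossible. Hence [Q(γ):Q] = 4 = [Q(√139, √229):Q], so Q(γ) = Q(√139, √229).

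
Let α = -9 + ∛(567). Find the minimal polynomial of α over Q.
m_α(x) = x^3 + 27x^2 + 243x + 162

Set β = α + 9 = ∛(567), so β^3 = 567. Then (α + 9)^3 - 567 = 0, i.e. α is a root of g(x) = (x + 9)^3 - 567 = x^3 + 27x^2 + 243x + 162. Since g(x) = h(x + 9) where h(x) = x^3 - 567, and h is irreducible over Q (because 567 is not a perfect cube, so h has no rational root, and a monic cubic with no rational root is irreducible), g is also irreducible (irreducibility is preserved under the substitution x → x + 9). Hence m_α(x) = x^3 + 27x^2 + 243x + 162.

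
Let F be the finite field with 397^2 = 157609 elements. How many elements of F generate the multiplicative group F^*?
There are φ(157608) = 47520 primitive elements

F_q^* is cyclic of order q - 1 = 157608. A cyclic group of order m has exactly φ(m) generators. Here m = 157608 = 2^3 · 3^2 · 11 · 199, so the number of primitive elements is φ(157608) = 47520.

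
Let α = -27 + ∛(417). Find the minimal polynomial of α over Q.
m_α(x) = x^3 + 81x^2 + 2187x + 19266

Set β = α + 27 = ∛(417), so β^3 = 417. Then (α + 27)^3 - 417 = 0, i.e. α is a root of g(x) = (x + 27)^3 - 417 = x^3 + 81x^2 + 2187x + 19266. Since g(x) = h(x + 27) where h(x) = x^3 - 417, and h is irreducible over Q (because 417 is not a perfect cube, so h has no rational root, and a monic cubic with no rational root is irreducible), g is also irreducible (irreducibility is preserved under the substitution x → x + 27). Hence m_α(x) = x^3 + 81x^2 + 2187x + 19266.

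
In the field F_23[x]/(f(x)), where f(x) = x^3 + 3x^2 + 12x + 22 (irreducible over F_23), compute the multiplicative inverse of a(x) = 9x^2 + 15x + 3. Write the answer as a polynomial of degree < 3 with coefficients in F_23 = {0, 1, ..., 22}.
a(x)^(-1) ≡ 13x^2 + 5x + 22 (mod f(x))

Since f is irreducible over F_23, F_23[x]/(f) is a field and a(x) ≠ 0 has an inverse. Apply the extended Euclidean algorithm to f(x) and a(x) in F_23[x]: f(x) = (18x + 1)·a(x) + (12x + 19);  a(x) = (18x + 13)·(12x + 19) + (9). The last nonzero remainder is the constant 9 = gcd(f, a) in F_23. Back-substituting through the division chain expresses 9 = s(x)·a(x) + t(x)·f(x) with s(x) ≡ 2x^2 + 22x + 14 (mod f), so (2x^2 + 22x + 14)·a(x) ≡ 9 (mod f). Multiplying by 9^(-1) ≡ 18 in F_23 gives a(x)^(-1) ≡ 18·(2x^2 + 22x + 14) ≡ 13x^2 + 5x + 22 (mod f). Check: (9x^2 + 15x + 3)·(13x^2 + 5x + 22) = 2x^4 + 10x^3 + 13x^2 + 20 ≡ 1 (mod x^3 + 3x^2 + 12x + 22).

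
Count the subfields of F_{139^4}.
F_{139^4} has 3 subfields

The subfields of F_{p^n} are exactly the fields F_{p^d} for d | n (each is the fixed field of the unique index-d subgroup of Gal(F_{p^n}/F_p) ≅ Z/nZ). The divisors of n = 4 are {1, 2, 4}, giving 3 subfields: F_{139^1}, F_{139^2}, F_{139^4}.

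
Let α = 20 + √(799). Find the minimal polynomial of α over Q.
m_α(x) = x^2 - 40x - 399

From α - 20 = √(799), squaring gives (α - 20)^2 = 799, i.e. α^2 - 40α + 400 = 799, so α^2 - 40α - 399 = 0. The discriminant of x^2 - 40x - 399 is (-40)^2 - 4·(-399) = 1600 + 1596 = 3196, and 4·(799) is not a perfect square in Q since 799 is squarefree and ≠ 1. Hence x^2 - 40x - 399 is irreducible over Q and is the minimal polynomial of α.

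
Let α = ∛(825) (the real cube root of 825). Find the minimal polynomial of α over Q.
m_α(x) = x^3 - 825

α satisfies α^3 = 825, so x^3 - 825 annihilates α. By the rational root test, a rational root p/q (in lowest terms) of x^3 - 825 would satisfy p^3 = 825 q^3, forcing q = 1 and p^3 = 825; but 825 is not a perfect cube, contradiction. A monic cubic over Q with no rational root is irreducible (any nontrivial factorization would include a linear factor). Hence x^3 - 825 is the minimal polynomial of α, and in particular [Q(α):Q] = 3.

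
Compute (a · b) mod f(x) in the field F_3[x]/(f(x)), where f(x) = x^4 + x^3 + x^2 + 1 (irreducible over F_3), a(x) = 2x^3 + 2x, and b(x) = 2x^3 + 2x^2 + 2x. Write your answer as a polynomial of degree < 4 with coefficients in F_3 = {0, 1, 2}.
a · b ≡ 2x^2 + 2 (mod f(x))

Multiply in F_3[x]: a(x)·b(x) = (2x^3 + 2x)·(2x^3 + 2x^2 + 2x) = x^6 + x^5 + 2x^4 + x^3 + x^2. This has degree ≥ 4, so divide by f(x) over F_3: x^6 + x^5 + 2x^4 + x^3 + x^2 = (x^2 + 1)·(x^4 + x^3 + x^2 + 1) + (2x^2 + 2). Hence a·b ≡ 2x^2 + 2 (mod f). (F_3[x]/(f) is a field with 3^4 = 81 elements since f is irreducible of degree 4.)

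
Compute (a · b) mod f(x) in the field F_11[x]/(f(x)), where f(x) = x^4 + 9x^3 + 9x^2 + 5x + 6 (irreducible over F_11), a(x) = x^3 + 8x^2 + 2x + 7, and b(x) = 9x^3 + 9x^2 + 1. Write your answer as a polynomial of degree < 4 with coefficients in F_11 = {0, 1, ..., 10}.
a · b ≡ 2x^2 + x + 8 (mod f(x))

Multiply in F_11[x]: a(x)·b(x) = (x^3 + 8x^2 + 2x + 7)·(9x^3 + 9x^2 + 1) = 9x^6 + 4x^5 + 2x^4 + 5x^3 + 5x^2 + 2x + 7. This has degree ≥ 4, so divide by f(x) over F_11: 9x^6 + 4x^5 + 2x^4 + 5x^3 + 5x^2 + 2x + 7 = (9x^2 + 9)·(x^4 + 9x^3 + 9x^2 + 5x + 6) + (2x^2 + x + 8). Hence a·b ≡ 2x^2 + x + 8 (mod f). (F_11[x]/(f) is a field with 11^4 = 14641 elements since f is irreducible of degree 4.)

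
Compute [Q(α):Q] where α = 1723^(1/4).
[Q(α):Q] = 4

α is a root of x^4 - 1723. By Eisenstein's criterion at the prime p = 1723 (which divides the constant term 1723 but p^2 = 2968729 does not, since 1723 is squarefree), x^4 - 1723 is irreducible over Q. Hence [Q(α):Q] = 4.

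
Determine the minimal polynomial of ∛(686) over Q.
m_α(x) = x^3 - 686

α satisfies α^3 = 686, so x^3 - 686 annihilates α. By the rational root test, a rational root p/q (in lowest terms) of x^3 - 686 would satisfy p^3 = 686 q^3, forcing q = 1 and p^3 = 686; but 686 is not a perfect cube, contradiction. A monic cubic over Q with no rational root is irreducible (any nontrivial factorization would include a linear factor). Hence x^3 - 686 is the minimal polynomial of α, and in particular [Q(α):Q] = 3.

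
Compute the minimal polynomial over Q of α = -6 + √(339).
m_α(x) = x^2 + 12x - 303

From α + 6 = √(339), squaring gives (α + 6)^2 = 339, i.e. α^2 + 12α + 36 = 339, so α^2 + 12α - 303 = 0. The discriminant of x^2 + 12x - 303 is (12)^2 - 4·(-303) = 144 + 1212 = 1356, and 4·(339) is not a perfect square in Q since 339 is squarefree and ≠ 1. Hence x^2 + 12x - 303 is irreducible over Q and is the minimal polynomial of α.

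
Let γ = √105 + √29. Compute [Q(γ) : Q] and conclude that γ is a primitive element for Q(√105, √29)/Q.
[Q(γ) : Q] = 4 (equivalently, Q(γ) = Q(√105, √29))

Obviously Q(γ) ⊆ Q(√105, √29), and [Q(√105, √29):Q] = 4 (since 105, 29 are distinct squarefree integers > 1 with 3045 not a perfect square). To show equality we compute the minimal polynomial of γ. From γ = √105 + √29: γ^2 = 105 + 2√(3045) + 29 = 134 + 2√(3045), so γ^2 - 134 = 2√(3045); squaring, (γ^2 - 134)^2 = 4·3045, i.e. γ^4 - 268γ^2 + 17956 - 12180 = 0, i.e. γ^4 - 268γ^2 + 5776 = 0. So γ is a root of x^4 - 268x^2 + 5776. This polynomial is irreducible over Q: it has no rational root (each ±√105 ± √29 is irrational), and any factorization into two quadratics over Q would force √(3045) ∈ Q (pairing opposite roots) or √105, √29 ∈ Q (other pairings), all impossible. Hence [Q(γ):Q] = 4 = [Q(√105, √29):Q], so Q(γ) = Q(√105, √29).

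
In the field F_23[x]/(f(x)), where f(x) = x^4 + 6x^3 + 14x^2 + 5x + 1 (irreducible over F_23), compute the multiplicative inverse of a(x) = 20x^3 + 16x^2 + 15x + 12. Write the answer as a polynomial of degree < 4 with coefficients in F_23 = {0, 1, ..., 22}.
a(x)^(-1) ≡ 20x^3 + 9x^2 + 12x + 21 (mod f(x))

Since f is irreducible over F_23, F_23[x]/(f) is a field and a(x) ≠ 0 has an inverse. Apply the extended Euclidean algorithm to f(x) and a(x) in F_23[x]: f(x) = (15x + 9)·a(x) + (13x^2 + 12x + 8);  a(x) = (21x + 19)·(13x^2 + 12x + 8) + (10x + 21);  (13x^2 + 12x + 8) = (22x + 1)·(10x + 21) + (10). The last nonzero remainder is the constant 10 = gcd(f, a) in F_23. Back-substituting through the division chain expresses 10 = s(x)·a(x) + t(x)·f(x) with s(x) ≡ 16x^3 + 21x^2 + 5x + 3 (mod f), so (16x^3 + 21x^2 + 5x + 3)·a(x) ≡ 10 (mod f). Multiplying by 10^(-1) ≡ 7 in F_23 gives a(x)^(-1) ≡ 7·(16x^3 + 21x^2 + 5x + 3) ≡ 20x^3 + 9x^2 + 12x + 21 (mod f). Check: (20x^3 + 16x^2 + 15x + 12)·(20x^3 + 9x^2 + 12x + 21) = 9x^6 + 17x^5 + 17x^4 + 21x^3 + 3x^2 + 22x + 22 ≡ 1 (mod x^4 + 6x^3 + 14x^2 + 5x + 1).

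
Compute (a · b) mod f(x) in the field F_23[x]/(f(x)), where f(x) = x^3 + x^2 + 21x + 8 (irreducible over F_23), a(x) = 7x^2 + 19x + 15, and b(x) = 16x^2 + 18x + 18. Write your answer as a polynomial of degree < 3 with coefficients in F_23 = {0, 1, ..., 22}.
a · b ≡ 16x^2 + 7x + 3 (mod f(x))

Multiply in F_23[x]: a(x)·b(x) = (7x^2 + 19x + 15)·(16x^2 + 18x + 18) = 20x^4 + 16x^3 + 18x^2 + 14x + 17. This has degree ≥ 3, so divide by f(x) over F_23: 20x^4 + 16x^3 + 18x^2 + 14x + 17 = (20x + 19)·(x^3 + x^2 + 21x + 8) + (16x^2 + 7x + 3). Hence a·b ≡ 16x^2 + 7x + 3 (mod f). (F_23[x]/(f) is a field with 23^3 = 12167 elements since f is irreducible of degree 3.)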